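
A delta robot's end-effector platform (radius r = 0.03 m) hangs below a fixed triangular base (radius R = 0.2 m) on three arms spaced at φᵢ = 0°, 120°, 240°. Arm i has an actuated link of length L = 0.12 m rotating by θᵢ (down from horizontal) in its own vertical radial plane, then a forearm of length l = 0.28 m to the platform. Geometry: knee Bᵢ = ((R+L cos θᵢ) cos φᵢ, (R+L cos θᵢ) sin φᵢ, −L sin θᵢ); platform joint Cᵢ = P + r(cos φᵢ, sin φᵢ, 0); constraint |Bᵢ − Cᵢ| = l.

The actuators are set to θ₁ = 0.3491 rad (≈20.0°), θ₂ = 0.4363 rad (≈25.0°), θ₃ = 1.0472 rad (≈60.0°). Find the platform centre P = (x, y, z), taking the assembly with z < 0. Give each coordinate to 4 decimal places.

(0.0268, 0.0382, -0.1480)

φ1=0.0°: virtual centre (0.2828, 0.0000, -0.0410), radius l
arm 2 at φ=120.0°: ρ2 = 0.2788;  S2 = (-0.1394, 0.2414, -0.0507)
S3 = (0.2300·cos240.0°, 0.2300·sin240.0°, -0.1039) = (-0.1150, -0.1992, -0.1039)
|S₂|²−|S₁|² = -0.0014;  |S₃|²−|S₁|² = -0.0179
[-0.8443 0.4828 -0.0193]·P = -0.0014;  [-0.7955 -0.3984 -0.1258]·P = -0.0179
Cramer: x(z) = 0.0128-0.0950z;  y(z) = 0.0195-0.1260z
into |P−S₁|² = l²: 1.0249z² + 0.1285z + -0.0034 = 0;  Δ = 0.0306;  z = -0.1480 or 0.0227 → z<0 root = -0.1480
x = 0.0268, y = 0.0382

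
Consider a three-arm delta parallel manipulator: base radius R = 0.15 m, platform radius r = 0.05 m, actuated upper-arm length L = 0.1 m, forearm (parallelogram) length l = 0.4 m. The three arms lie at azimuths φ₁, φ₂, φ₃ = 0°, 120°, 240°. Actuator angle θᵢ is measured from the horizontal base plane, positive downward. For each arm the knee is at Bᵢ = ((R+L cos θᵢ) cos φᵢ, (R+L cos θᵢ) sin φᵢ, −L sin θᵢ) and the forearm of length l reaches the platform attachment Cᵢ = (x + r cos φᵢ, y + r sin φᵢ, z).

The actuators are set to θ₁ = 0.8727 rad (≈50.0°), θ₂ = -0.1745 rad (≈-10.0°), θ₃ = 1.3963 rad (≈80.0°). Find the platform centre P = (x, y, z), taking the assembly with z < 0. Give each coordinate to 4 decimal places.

(-0.0264, 0.1849, -0.3757)

arm 1 at φ=0.0°: (R−r)+L cos θ1 = 0.1643;  O1 = (0.1643, 0.0000, -0.0766)
φ2=120.0°: virtual centre (-0.0992, 0.1719, 0.0174), radius l
φ3=240.0°: virtual centre (-0.0587, -0.1016, -0.0985), radius l
subtract pairs → two planes through P
[-0.5270 0.3438 0.1879]·P = 0.0068;  [-0.4459 -0.2033 -0.0437]·P = -0.0094
Cramer: x(z) = 0.0070+0.0889z;  y(z) = 0.0307-0.4103z
quadratic in z: (1.1763)z²+(0.1000)z+(-0.1285)=0, √Δ=0.7839 → z ∈ {-0.3757, 0.2907}; z = -0.3757 (taking z<0)
x = -0.0264, y = 0.1849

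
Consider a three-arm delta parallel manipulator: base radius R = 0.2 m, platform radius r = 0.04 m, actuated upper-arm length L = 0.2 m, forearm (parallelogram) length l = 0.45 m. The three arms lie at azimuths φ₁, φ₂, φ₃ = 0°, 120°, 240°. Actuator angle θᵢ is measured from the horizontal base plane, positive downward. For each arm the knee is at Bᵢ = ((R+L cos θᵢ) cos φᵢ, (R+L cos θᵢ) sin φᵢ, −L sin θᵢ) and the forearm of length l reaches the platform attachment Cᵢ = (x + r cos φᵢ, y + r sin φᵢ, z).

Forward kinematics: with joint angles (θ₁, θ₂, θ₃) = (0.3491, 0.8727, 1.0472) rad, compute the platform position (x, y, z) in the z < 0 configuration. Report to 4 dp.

(0.1133, 0.0320, -0.4510)

φ1=0.0°: virtual centre (0.3479, 0.0000, -0.0684), radius l
φ2=120.0°: virtual centre (-0.1443, 0.2499, -0.1532), radius l
φ3=240.0°: virtual centre (-0.1300, -0.2252, -0.1732), radius l
eliminate P² terms by subtracting sphere 1 from 2 and 3
plane₁₂: -0.9844x+0.4998y+-0.1696z = -0.0190
det = 0.9211;  x = 0.0246+-0.1967z,  y = 0.0104+-0.0480z
quadratic in z: (1.0410)z²+(0.2630)z+(-0.0931)=0, √Δ=0.6760 → z ∈ {-0.4510, 0.1984}; z = -0.4510 (taking z<0)
x = 0.1133, y = 0.0320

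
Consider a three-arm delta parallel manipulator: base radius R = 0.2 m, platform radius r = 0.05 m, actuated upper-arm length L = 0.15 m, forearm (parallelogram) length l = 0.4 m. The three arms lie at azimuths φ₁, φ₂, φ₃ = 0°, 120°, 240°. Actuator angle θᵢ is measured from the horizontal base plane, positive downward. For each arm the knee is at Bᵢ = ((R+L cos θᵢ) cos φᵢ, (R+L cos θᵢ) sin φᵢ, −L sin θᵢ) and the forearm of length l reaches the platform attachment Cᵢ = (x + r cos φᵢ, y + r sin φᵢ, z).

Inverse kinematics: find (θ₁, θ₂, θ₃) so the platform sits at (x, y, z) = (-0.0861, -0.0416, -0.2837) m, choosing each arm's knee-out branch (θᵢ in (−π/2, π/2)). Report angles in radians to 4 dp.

θ₁ = 0.6982, θ₂ = 0.1744, θ₃ = -0.3489

arm 1 (φ=0.0°): x'=-0.0861, y'=-0.0416
  e−x'=0.2361;  (l²−L²−(e−x')²−y'²−z²)/2L = -0.0015
  θ1 = atan2(B,A) + arccos(C/0.3691) = 0.6982
arm 2 (φ=120.0°): x'=0.0070, y'=0.0954
  e−x'=0.1430;  (l²−L²−(e−x')²−y'²−z²)/2L = 0.0916
  θ2 = atan2(B,A) + arccos(C/0.3177) = 0.1744
arm 3 (φ=240.0°): x'=0.0791, y'=-0.0538
  e−x'=0.0709;  (l²−L²−(e−x')²−y'²−z²)/2L = 0.1636
  θ3 = atan2(B,A) + arccos(C/0.2924) = -0.3489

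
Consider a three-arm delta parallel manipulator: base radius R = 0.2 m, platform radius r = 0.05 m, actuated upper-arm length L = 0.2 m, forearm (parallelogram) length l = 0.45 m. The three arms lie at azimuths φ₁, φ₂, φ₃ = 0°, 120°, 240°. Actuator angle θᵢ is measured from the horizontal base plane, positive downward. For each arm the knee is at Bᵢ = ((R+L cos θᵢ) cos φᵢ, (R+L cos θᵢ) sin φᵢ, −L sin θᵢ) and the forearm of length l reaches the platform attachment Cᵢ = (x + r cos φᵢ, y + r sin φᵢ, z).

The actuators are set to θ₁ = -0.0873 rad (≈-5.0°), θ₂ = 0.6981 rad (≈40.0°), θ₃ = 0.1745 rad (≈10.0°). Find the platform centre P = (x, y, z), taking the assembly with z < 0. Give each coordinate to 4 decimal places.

S1 = (0.3492·cos0.0°, 0.3492·sin0.0°, 0.0174) = (0.3492, 0.0000, 0.0174)
S2 = (0.3032·cos120.0°, 0.3032·sin120.0°, -0.1286) = (-0.1516, 0.2626, -0.1286)
arm 3 at φ=240.0°: (R−r)+L cos θ3 = 0.3470;  S3 = (-0.1735, -0.3005, -0.0347)
|S₂|²−|S₁|² = -0.0138;  |S₃|²−|S₁|² = -0.0007
plane₁₂: -1.0017x+0.5252y+-0.2920z = -0.0138
Cramer: x(z) = 0.0075-0.2000z;  y(z) = -0.0119+0.1744z
sphere 1 gives Az²+Bz+C=0 with A=1.0704, B=0.0977, C=-0.0853;  B²−4AC=0.3747;  roots -0.3315, 0.2403;  negative root z = -0.3315
x = 0.0738, y = -0.0698

(0.0738, -0.0698, -0.3315)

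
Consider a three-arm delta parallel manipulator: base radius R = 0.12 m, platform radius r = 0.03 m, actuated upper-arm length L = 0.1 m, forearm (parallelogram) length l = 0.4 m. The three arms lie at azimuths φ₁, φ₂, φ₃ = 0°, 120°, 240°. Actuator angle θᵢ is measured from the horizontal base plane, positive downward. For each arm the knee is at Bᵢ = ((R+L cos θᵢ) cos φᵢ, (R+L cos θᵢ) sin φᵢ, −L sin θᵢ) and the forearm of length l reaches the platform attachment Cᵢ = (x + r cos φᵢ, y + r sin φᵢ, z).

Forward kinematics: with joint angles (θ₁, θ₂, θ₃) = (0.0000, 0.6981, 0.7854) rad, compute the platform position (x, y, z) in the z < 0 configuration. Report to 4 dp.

S1 = (0.1900·cos0.0°, 0.1900·sin0.0°, 0.0000) = (0.1900, 0.0000, 0.0000)
S2 = (0.1666·cos120.0°, 0.1666·sin120.0°, -0.0643) = (-0.0833, 0.1443, -0.0643)
S3 = (0.1607·cos240.0°, 0.1607·sin240.0°, -0.0707) = (-0.0804, -0.1392, -0.0707)
subtract pairs → two planes through P
[-0.5466 0.2886 -0.1286]·P = -0.0042;  [-0.5407 -0.2784 -0.1414]·P = -0.0053
Cramer: x(z) = 0.0087-0.2485z;  y(z) = 0.0020-0.0253z
sphere 1 gives Az²+Bz+C=0 with A=1.0624, B=0.0900, C=-0.1271;  B²−4AC=0.5484;  roots -0.3909, 0.3062;  negative root z = -0.3909
x = 0.1059, y = 0.0118

(0.1059, 0.0118, -0.3909)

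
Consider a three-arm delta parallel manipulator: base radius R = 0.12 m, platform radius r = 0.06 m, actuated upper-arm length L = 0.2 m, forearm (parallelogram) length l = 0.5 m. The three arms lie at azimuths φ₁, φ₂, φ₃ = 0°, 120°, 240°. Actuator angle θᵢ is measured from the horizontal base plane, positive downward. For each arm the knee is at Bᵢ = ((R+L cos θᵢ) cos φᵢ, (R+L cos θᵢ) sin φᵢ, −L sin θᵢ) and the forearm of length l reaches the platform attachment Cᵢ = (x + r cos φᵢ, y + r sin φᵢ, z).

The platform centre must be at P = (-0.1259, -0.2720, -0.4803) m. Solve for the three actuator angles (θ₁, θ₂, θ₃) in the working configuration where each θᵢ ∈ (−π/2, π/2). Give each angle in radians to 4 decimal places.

θ₁ = 1.0474, θ₂ = 1.1347, θ₃ = -0.0872

rotate P by −φ1: (-0.1259, -0.2720, -0.4803)
  A=0.1859, B=-0.4803, C=(l²−L²−A²−y'²−z²)/(2L)=-0.3231
  √(A²+B²)=0.5150;  θ1 = -1.2015+2.2489 ≈ 1.0474
φ2=120.0° → target in arm frame (-0.1726, 0.2450)
  A cos θ + B sin θ = C:  0.2326·cos θ + -0.4803·sin θ = -0.3371
  √(A²+B²)=0.5337;  θ2 = -1.1198+2.2545 ≈ 1.1347
rotate P by −φ3: (0.2985, 0.0270, -0.4803)
  A=-0.2385, B=-0.4803, C=(l²−L²−A²−y'²−z²)/(2L)=-0.1958
  γ=atan2(-0.4803,-0.2385)=-2.0317;  ψ=arccos(-0.3650)=1.9445;  θ3=γ+ψ≈-0.0872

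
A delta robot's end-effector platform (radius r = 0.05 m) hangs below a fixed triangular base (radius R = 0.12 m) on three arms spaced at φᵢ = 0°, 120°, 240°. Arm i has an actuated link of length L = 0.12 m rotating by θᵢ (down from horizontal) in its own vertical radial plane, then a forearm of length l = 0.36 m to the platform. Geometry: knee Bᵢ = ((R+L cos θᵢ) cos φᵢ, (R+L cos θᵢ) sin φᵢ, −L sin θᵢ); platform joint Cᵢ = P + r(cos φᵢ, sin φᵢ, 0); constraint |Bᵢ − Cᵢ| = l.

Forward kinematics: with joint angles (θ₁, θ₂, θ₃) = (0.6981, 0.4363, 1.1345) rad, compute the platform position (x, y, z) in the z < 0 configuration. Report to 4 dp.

(0.0191, 0.1052, -0.3904)

arm 1 at φ=0.0°: e+L cos θ1 = 0.1619;  O1 = (0.1619, 0.0000, -0.0771)
arm 2 at φ=120.0°: e+L cos θ2 = 0.1788;  O2 = (-0.0894, 0.1548, -0.0507)
φ3=240.0°: virtual centre (-0.0604, -0.1045, -0.1088), radius l
eliminate P² terms by subtracting sphere 1 from 2 and 3
linear system: -0.5026x+0.3096y = 0.0024−0.0528z; -0.4446x+-0.2091y = -0.0058−-0.0633z
det = 0.2427;  x = 0.0053+-0.0352z,  y = 0.0163+-0.2278z
into |P−O₁|² = l²: 1.0531z² + 0.1579z + -0.0989 = 0;  Δ = 0.4414;  z = -0.3904 or 0.2405 → z<0 root = -0.3904
x = 0.0191, y = 0.1052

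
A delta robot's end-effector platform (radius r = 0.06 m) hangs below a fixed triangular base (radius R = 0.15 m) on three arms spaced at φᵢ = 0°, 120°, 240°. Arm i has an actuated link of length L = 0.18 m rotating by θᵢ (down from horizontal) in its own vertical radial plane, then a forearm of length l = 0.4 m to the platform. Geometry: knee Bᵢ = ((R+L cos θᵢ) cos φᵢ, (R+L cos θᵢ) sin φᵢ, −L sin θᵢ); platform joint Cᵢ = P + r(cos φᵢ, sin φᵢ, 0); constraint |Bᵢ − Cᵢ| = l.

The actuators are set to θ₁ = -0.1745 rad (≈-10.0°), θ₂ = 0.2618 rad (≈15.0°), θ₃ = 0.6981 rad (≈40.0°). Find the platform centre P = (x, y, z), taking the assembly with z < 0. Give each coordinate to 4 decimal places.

arm 1 at φ=0.0°: e+L cos θ1 = 0.2673;  centre 1 = (0.2673, 0.0000, 0.0313)
φ2=120.0°: virtual centre (-0.1319, 0.2285, -0.0466), radius l
φ3=240.0°: virtual centre (-0.1139, -0.1974, -0.1157), radius l
|centre ₂|²−|centre ₁|² = -0.0006;  |centre ₃|²−|centre ₁|² = -0.0071
plane₁₂: -0.7984x+0.4570y+-0.1557z = -0.0006
Cramer: x(z) = 0.0052-0.2950z;  y(z) = 0.0078-0.1747z
sphere 1 gives Az²+Bz+C=0 with A=1.1176, B=0.0894, C=-0.0903;  B²−4AC=0.4117;  roots -0.3270, 0.2471;  negative root z = -0.3270
x = 0.1017, y = 0.0650

(0.1017, 0.0650, -0.3270)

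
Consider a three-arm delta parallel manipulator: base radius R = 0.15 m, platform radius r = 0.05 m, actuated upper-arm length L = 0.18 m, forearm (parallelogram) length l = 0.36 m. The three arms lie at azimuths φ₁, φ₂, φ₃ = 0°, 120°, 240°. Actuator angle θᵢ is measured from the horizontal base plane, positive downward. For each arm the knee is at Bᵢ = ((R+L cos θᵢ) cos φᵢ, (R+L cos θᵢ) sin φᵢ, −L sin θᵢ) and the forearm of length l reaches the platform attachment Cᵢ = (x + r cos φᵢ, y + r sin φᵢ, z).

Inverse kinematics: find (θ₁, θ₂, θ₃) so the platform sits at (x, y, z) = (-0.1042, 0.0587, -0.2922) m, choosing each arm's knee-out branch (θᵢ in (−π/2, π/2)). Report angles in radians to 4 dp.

θ₁ = 0.8726, θ₂ = -0.0871, θ₃ = 0.4362

arm 1 (φ=0.0°): x'=-0.1042, y'=0.0587
  e−x'=0.2042;  (l²−L²−(e−x')²−y'²−z²)/2L = -0.0926
  √(A²+B²)=0.3565;  θ1 = -0.9609+1.8335 ≈ 0.8726
rotate P by −φ2: (0.1029, 0.0609, -0.2922)
  A=-0.0029, B=-0.2922, C=(l²−L²−A²−y'²−z²)/(2L)=0.0225
  √(A²+B²)=0.2922;  θ2 = -1.5808+1.4937 ≈ -0.0871
arm 3 (φ=240.0°): x'=0.0013, y'=-0.1196
  e−x'=0.0987;  (l²−L²−(e−x')²−y'²−z²)/2L = -0.0340
  √(A²+B²)=0.3084;  θ3 = -1.2449+1.6812 ≈ 0.4362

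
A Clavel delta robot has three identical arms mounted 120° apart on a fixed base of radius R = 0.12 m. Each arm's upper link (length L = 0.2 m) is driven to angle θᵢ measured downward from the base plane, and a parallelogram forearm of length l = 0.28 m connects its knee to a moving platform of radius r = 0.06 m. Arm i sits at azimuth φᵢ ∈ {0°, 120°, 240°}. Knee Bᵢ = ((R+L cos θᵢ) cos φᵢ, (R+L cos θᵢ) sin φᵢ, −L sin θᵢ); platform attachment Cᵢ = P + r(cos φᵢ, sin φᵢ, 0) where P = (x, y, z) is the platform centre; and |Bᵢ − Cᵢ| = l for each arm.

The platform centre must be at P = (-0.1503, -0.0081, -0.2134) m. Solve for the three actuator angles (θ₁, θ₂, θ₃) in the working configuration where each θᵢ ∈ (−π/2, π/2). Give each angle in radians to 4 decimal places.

θ₁ = 1.2216, θ₂ = 0.2616, θ₃ = 0.1743

rotate P by −φ1: (-0.1503, -0.0081, -0.2134)
  e−x'=0.2103;  (l²−L²−(e−x')²−y'²−z²)/2L = -0.1286
  √(A²+B²)=0.2996;  θ1 = -0.7927+2.0144 ≈ 1.2216
arm 2 (φ=120.0°): x'=0.0681, y'=0.1342
  e−x'=-0.0081;  (l²−L²−(e−x')²−y'²−z²)/2L = -0.0630
  γ=atan2(-0.2134,-0.0081)=-1.6089;  ψ=arccos(-0.2952)=1.8705;  θ2=γ+ψ≈0.2616
arm 3 (φ=240.0°): x'=0.0822, y'=-0.1261
  e−x'=-0.0222;  (l²−L²−(e−x')²−y'²−z²)/2L = -0.0588
  √(A²+B²)=0.2145;  θ3 = -1.6743+1.8486 ≈ 0.1743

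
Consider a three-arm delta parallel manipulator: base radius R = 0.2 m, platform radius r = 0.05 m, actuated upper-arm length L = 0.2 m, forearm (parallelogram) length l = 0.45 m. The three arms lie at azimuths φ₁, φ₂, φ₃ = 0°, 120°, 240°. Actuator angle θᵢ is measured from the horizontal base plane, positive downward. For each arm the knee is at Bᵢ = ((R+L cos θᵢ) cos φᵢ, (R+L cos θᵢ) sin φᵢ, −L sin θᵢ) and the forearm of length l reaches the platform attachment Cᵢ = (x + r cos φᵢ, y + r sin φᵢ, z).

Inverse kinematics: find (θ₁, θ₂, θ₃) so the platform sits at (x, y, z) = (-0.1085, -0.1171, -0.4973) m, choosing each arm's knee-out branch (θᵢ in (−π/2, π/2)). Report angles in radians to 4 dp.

rotate P by −φ1: (-0.1085, -0.1171, -0.4973)
  e−x'=0.2585;  (l²−L²−(e−x')²−y'²−z²)/2L = -0.4134
  √(A²+B²)=0.5605;  θ1 = -1.0914+2.4002 ≈ 1.3087
rotate P by −φ2: (-0.0472, 0.1525, -0.4973)
  A=0.1972, B=-0.4973, C=(l²−L²−A²−y'²−z²)/(2L)=-0.3674
  √(A²+B²)=0.5350;  θ2 = -1.1933+2.3277 ≈ 1.1344
arm 3 (φ=240.0°): x'=0.1557, y'=-0.0354
  e−x'=-0.0057;  (l²−L²−(e−x')²−y'²−z²)/2L = -0.2152
  √(A²+B²)=0.4973;  θ3 = -1.5822+2.0184 ≈ 0.4362

θ₁ = 1.3087, θ₂ = 1.1344, θ₃ = 0.4362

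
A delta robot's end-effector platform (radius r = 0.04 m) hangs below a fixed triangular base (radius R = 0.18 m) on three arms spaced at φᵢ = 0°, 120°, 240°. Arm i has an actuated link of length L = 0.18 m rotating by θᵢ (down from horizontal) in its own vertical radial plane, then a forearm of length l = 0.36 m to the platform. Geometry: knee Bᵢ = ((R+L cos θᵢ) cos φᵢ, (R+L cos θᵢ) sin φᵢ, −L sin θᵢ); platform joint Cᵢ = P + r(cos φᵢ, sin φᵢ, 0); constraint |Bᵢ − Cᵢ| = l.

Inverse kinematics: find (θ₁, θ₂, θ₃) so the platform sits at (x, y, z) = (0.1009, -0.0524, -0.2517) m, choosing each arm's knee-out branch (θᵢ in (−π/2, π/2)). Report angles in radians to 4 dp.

rotate P by −φ1: (0.1009, -0.0524, -0.2517)
  A cos θ + B sin θ = C:  0.0391·cos θ + -0.2517·sin θ = 0.0821
  θ1 = atan2(B,A) + arccos(C/0.2547) = -0.1743
φ2=120.0° → target in arm frame (-0.0958, -0.0612)
  e−x'=0.2358;  (l²−L²−(e−x')²−y'²−z²)/2L = -0.0709
  θ2 = atan2(B,A) + arccos(C/0.3449) = 0.9598
arm 3 (φ=240.0°): x'=-0.0051, y'=0.1136
  e−x'=0.1451;  (l²−L²−(e−x')²−y'²−z²)/2L = -0.0003
  √(A²+B²)=0.2905;  θ3 = -1.0479+1.5717 ≈ 0.5238

θ₁ = -0.1743, θ₂ = 0.9598, θ₃ = 0.5238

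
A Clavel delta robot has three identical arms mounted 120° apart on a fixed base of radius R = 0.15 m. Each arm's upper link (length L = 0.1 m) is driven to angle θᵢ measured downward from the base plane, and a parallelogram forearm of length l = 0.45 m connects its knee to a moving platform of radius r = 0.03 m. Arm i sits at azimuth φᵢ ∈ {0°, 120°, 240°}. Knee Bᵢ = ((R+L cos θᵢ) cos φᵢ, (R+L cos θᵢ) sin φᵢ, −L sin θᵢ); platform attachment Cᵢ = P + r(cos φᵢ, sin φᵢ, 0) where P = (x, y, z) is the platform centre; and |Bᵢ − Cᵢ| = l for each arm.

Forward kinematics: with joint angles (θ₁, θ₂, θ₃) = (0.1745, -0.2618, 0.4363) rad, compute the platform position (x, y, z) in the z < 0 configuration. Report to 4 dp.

arm 1 at φ=0.0°: (R−r)+L cos θ1 = 0.2185;  O1 = (0.2185, 0.0000, -0.0174)
φ2=120.0°: virtual centre (-0.1083, 0.1876, 0.0259), radius l
O3 = (0.2106·cos240.0°, 0.2106·sin240.0°, -0.0423) = (-0.1053, -0.1824, -0.0423)
|O₂|²−|O₁|² = -0.0005;  |O₃|²−|O₁|² = -0.0019
plane₁₂: -0.6536x+0.3751y+0.0865z = -0.0005
det = 0.4814;  x = 0.0018+0.0267z,  y = 0.0019+-0.1840z
sphere 1 gives Az²+Bz+C=0 with A=1.0346, B=0.0224, C=-0.1552;  B²−4AC=0.6430;  roots -0.3984, 0.3767;  negative root z = -0.3984
x = -0.0088, y = 0.0752

(-0.0088, 0.0752, -0.3984)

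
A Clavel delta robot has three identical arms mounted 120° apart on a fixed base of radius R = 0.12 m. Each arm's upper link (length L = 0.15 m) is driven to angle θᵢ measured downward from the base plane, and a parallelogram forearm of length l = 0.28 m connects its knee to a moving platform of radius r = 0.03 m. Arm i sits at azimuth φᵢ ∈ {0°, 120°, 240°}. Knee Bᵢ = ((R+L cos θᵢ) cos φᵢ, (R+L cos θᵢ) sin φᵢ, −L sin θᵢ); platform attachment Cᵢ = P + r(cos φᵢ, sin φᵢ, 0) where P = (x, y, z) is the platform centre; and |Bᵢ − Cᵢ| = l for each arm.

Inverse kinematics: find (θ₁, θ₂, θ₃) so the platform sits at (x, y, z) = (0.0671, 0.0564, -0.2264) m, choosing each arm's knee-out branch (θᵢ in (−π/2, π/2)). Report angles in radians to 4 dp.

φ1=0.0° → target in arm frame (0.0671, 0.0564)
  e−x'=0.0229;  (l²−L²−(e−x')²−y'²−z²)/2L = 0.0031
  √(A²+B²)=0.2276;  θ1 = -1.4700+1.5571 ≈ 0.0871
φ2=120.0° → target in arm frame (0.0153, -0.0863)
  A cos θ + B sin θ = C:  0.0747·cos θ + -0.2264·sin θ = -0.0280
  √(A²+B²)=0.2384;  θ2 = -1.2521+1.6883 ≈ 0.4363
arm 3 (φ=240.0°): x'=-0.0824, y'=0.0299
  e−x'=0.1724;  (l²−L²−(e−x')²−y'²−z²)/2L = -0.0866
  √(A²+B²)=0.2846;  θ3 = -0.9200+1.8799 ≈ 0.9599

θ₁ = 0.0871, θ₂ = 0.4363, θ₃ = 0.9599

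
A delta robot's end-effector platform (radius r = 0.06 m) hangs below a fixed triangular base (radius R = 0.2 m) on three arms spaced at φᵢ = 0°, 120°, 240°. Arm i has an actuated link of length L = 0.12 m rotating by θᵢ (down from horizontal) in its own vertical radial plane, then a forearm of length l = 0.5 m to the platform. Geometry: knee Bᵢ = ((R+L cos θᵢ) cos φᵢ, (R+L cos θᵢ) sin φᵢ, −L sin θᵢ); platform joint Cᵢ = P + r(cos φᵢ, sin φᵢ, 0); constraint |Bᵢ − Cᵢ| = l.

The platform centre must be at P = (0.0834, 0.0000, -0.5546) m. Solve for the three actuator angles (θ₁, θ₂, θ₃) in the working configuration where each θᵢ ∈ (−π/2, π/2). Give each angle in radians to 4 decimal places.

θ₁ = 0.6984, θ₂ = 1.2223, θ₃ = 1.2223

φ1=0.0° → target in arm frame (0.0834, 0.0000)
  A cos θ + B sin θ = C:  0.0566·cos θ + -0.5546·sin θ = -0.3133
  √(A²+B²)=0.5575;  θ1 = -1.4691+2.1675 ≈ 0.6984
arm 2 (φ=120.0°): x'=-0.0417, y'=-0.0722
  A=0.1817, B=-0.5546, C=(l²−L²−A²−y'²−z²)/(2L)=-0.4592
  γ=atan2(-0.5546,0.1817)=-1.2542;  ψ=arccos(-0.7869)=2.4765;  θ2=γ+ψ≈1.2223
arm 3 (φ=240.0°): x'=-0.0417, y'=0.0722
  A=0.1817, B=-0.5546, C=(l²−L²−A²−y'²−z²)/(2L)=-0.4592
  √(A²+B²)=0.5836;  θ3 = -1.2542+2.4765 ≈ 1.2223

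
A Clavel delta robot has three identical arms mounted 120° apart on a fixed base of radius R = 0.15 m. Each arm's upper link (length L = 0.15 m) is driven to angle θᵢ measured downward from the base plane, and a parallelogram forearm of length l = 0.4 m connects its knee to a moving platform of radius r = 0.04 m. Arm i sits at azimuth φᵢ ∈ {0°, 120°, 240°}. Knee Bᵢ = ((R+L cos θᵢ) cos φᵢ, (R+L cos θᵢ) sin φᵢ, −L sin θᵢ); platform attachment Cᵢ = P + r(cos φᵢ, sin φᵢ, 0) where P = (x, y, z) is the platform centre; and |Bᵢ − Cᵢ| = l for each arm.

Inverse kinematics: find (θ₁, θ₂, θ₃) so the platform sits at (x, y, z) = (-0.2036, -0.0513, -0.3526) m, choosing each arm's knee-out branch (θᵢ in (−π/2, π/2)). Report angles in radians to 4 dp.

θ₁ = 1.3960, θ₂ = 0.4363, θ₃ = -0.0003

arm 1 (φ=0.0°): x'=-0.2036, y'=-0.0513
  e−x'=0.3136;  (l²−L²−(e−x')²−y'²−z²)/2L = -0.2927
  θ1 = atan2(B,A) + arccos(C/0.4719) = 1.3960
arm 2 (φ=120.0°): x'=0.0574, y'=0.2020
  A=0.0526, B=-0.3526, C=(l²−L²−A²−y'²−z²)/(2L)=-0.1013
  γ=atan2(-0.3526,0.0526)=-1.4226;  ψ=arccos(-0.2841)=1.8589;  θ2=γ+ψ≈0.4363
φ3=240.0° → target in arm frame (0.1462, -0.1507)
  A cos θ + B sin θ = C:  -0.0362·cos θ + -0.3526·sin θ = -0.0361
  θ3 = atan2(B,A) + arccos(C/0.3545) = -0.0003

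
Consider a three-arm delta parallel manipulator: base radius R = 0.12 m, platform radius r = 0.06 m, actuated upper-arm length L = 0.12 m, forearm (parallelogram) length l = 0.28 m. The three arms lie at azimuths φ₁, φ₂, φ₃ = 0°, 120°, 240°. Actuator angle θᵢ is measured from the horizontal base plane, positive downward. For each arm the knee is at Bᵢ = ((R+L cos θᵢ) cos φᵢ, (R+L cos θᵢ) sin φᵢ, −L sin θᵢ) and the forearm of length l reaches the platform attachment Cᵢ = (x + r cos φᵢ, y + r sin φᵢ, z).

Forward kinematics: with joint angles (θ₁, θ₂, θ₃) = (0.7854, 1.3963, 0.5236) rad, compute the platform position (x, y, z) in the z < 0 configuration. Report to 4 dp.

φ1=0.0°: virtual centre (0.1449, 0.0000, -0.0849), radius l
φ2=120.0°: virtual centre (-0.0404, 0.0700, -0.1182), radius l
arm 3 at φ=240.0°: (R−r)+L cos θ3 = 0.1639;  centre 3 = (-0.0820, -0.1420, -0.0600)
subtract pairs → two planes through P
linear system: -0.3705x+0.1400y = -0.0077−-0.0666z; -0.4536x+-0.2839y = 0.0023−0.0497z
Cramer: x(z) = 0.0110-0.0709z;  y(z) = -0.0257+0.2884z
quadratic in z: (1.0882)z²+(0.1739)z+(-0.0526)=0, √Δ=0.5092 → z ∈ {-0.3139, 0.1541}; z = -0.3139 (taking z<0)
x = 0.0333, y = -0.1162

(0.0333, -0.1162, -0.3139)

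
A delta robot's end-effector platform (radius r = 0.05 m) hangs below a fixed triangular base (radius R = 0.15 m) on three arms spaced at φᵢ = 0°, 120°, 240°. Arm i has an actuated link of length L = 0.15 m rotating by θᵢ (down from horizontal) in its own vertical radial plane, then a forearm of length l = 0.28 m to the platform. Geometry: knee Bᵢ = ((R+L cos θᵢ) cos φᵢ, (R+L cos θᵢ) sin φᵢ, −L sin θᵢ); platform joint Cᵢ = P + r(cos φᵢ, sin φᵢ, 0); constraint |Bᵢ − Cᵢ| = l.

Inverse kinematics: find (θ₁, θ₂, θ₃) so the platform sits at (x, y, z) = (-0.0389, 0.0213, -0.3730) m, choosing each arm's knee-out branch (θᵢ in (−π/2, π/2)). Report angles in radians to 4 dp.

θ₁ = 1.3965, θ₂ = 1.0475, θ₃ = 1.2217

arm 1 (φ=0.0°): x'=-0.0389, y'=0.0213
  A cos θ + B sin θ = C:  0.1389·cos θ + -0.3730·sin θ = -0.3433
  θ1 = atan2(B,A) + arccos(C/0.3980) = 1.3965
φ2=120.0° → target in arm frame (0.0379, 0.0230)
  A cos θ + B sin θ = C:  0.0621·cos θ + -0.3730·sin θ = -0.2921
  θ2 = atan2(B,A) + arccos(C/0.3781) = 1.0475
φ3=240.0° → target in arm frame (0.0010, -0.0443)
  e−x'=0.0990;  (l²−L²−(e−x')²−y'²−z²)/2L = -0.3167
  γ=atan2(-0.3730,0.0990)=-1.3114;  ψ=arccos(-0.8205)=2.5331;  θ3=γ+ψ≈1.2217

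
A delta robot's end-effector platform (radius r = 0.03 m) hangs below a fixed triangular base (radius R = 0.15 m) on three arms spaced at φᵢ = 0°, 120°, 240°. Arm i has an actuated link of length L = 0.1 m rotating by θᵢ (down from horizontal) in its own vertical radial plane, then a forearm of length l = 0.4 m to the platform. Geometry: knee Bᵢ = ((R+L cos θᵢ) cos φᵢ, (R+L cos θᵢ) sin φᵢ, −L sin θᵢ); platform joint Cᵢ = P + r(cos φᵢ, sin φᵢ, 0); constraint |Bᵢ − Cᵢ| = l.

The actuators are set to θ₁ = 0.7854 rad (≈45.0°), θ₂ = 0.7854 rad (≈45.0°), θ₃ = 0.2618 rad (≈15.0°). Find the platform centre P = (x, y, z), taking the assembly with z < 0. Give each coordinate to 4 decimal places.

φ1=0.0°: virtual centre (0.1907, 0.0000, -0.0707), radius l
φ2=120.0°: virtual centre (-0.0954, 0.1652, -0.0707), radius l
φ3=240.0°: virtual centre (-0.1083, -0.1876, -0.0259), radius l
subtract pairs → two planes through P
linear system: -0.5721x+0.3303y = 0.0000−0.0000z; -0.5980x+-0.3751y = 0.0062−0.0897z
Cramer: x(z) = -0.0050+0.0719z;  y(z) = -0.0086+0.1245z
into |P−centre ₁|² = l²: 1.0207z² + 0.1112z + -0.1166 = 0;  Δ = 0.4885;  z = -0.3969 or 0.2879 → z<0 root = -0.3969
x = -0.0335, y = -0.0580

(-0.0335, -0.0580, -0.3969)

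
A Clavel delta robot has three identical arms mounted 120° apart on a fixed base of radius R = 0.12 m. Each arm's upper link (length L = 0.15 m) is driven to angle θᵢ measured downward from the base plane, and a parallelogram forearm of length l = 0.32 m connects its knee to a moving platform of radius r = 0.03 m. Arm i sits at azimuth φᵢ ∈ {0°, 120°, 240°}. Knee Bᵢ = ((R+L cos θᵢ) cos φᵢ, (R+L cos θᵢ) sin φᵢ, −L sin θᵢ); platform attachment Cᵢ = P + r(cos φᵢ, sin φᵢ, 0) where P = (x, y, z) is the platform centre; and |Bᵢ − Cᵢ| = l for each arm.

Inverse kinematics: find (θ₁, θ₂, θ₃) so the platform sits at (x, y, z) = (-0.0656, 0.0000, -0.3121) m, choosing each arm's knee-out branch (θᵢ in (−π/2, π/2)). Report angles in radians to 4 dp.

θ₁ = 0.8726, θ₂ = 0.4362, θ₃ = 0.4362

arm 1 (φ=0.0°): x'=-0.0656, y'=0.0000
  A=0.1556, B=-0.3121, C=(l²−L²−A²−y'²−z²)/(2L)=-0.1391
  γ=atan2(-0.3121,0.1556)=-1.1083;  ψ=arccos(-0.3988)=1.9810;  θ1=γ+ψ≈0.8726
arm 2 (φ=120.0°): x'=0.0328, y'=0.0568
  A=0.0572, B=-0.3121, C=(l²−L²−A²−y'²−z²)/(2L)=-0.0800
  θ2 = atan2(B,A) + arccos(C/0.3173) = 0.4362
rotate P by −φ3: (0.0328, -0.0568, -0.3121)
  e−x'=0.0572;  (l²−L²−(e−x')²−y'²−z²)/2L = -0.0800
  θ3 = atan2(B,A) + arccos(C/0.3173) = 0.4362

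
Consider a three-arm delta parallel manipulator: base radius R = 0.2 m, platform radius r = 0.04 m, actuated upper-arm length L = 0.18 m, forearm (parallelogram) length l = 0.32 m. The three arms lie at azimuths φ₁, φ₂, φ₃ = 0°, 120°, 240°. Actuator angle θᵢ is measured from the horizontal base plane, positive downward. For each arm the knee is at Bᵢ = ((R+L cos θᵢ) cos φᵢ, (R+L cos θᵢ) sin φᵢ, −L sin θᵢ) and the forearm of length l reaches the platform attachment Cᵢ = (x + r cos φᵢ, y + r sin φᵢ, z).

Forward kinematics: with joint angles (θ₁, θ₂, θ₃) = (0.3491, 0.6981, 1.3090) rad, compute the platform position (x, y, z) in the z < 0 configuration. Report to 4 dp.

(0.0785, 0.0744, -0.2460)

arm 1 at φ=0.0°: (R−r)+L cos θ1 = 0.3291;  O1 = (0.3291, 0.0000, -0.0616)
arm 2 at φ=120.0°: (R−r)+L cos θ2 = 0.2979;  O2 = (-0.1489, 0.2580, -0.1157)
φ3=240.0°: virtual centre (-0.1033, -0.1789, -0.1739), radius l
eliminate P² terms by subtracting sphere 1 from 2 and 3
linear system: -0.9562x+0.5160y = -0.0100−-0.1083z; -0.8649x+-0.3578y = -0.0392−-0.2246z
det = 0.7884;  x = 0.0302+-0.1961z,  y = 0.0366+-0.1536z
sphere 1 gives Az²+Bz+C=0 with A=1.0621, B=0.2292, C=-0.0079;  B²−4AC=0.0861;  roots -0.2460, 0.0303;  negative root z = -0.2460
x = 0.0785, y = 0.0744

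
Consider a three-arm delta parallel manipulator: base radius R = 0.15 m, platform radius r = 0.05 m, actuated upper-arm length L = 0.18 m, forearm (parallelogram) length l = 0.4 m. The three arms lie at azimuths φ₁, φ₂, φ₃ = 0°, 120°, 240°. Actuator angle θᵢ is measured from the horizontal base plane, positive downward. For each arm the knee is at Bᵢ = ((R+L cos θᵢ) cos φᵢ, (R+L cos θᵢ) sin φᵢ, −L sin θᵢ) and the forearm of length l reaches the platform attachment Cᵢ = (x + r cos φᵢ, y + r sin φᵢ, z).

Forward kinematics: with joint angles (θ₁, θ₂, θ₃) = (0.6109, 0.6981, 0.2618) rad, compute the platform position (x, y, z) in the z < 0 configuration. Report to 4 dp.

(-0.0224, -0.0681, -0.3905)

centre 1 = (0.2474·cos0.0°, 0.2474·sin0.0°, -0.1032) = (0.2474, 0.0000, -0.1032)
arm 2 at φ=120.0°: (R−r)+L cos θ2 = 0.2379;  centre 2 = (-0.1189, 0.2060, -0.1157)
centre 3 = (0.2739·cos240.0°, 0.2739·sin240.0°, -0.0466) = (-0.1369, -0.2372, -0.0466)
|centre ₂|²−|centre ₁|² = -0.0019;  |centre ₃|²−|centre ₁|² = 0.0053
plane₁₂: -0.7328x+0.4120y+-0.0249z = -0.0019
det = 0.6644;  x = -0.0019+0.0525z,  y = -0.0080+0.1538z
sphere 1 gives Az²+Bz+C=0 with A=1.0264, B=0.1778, C=-0.0871;  B²−4AC=0.3892;  roots -0.3905, 0.2173;  negative root z = -0.3905
x = -0.0224, y = -0.0681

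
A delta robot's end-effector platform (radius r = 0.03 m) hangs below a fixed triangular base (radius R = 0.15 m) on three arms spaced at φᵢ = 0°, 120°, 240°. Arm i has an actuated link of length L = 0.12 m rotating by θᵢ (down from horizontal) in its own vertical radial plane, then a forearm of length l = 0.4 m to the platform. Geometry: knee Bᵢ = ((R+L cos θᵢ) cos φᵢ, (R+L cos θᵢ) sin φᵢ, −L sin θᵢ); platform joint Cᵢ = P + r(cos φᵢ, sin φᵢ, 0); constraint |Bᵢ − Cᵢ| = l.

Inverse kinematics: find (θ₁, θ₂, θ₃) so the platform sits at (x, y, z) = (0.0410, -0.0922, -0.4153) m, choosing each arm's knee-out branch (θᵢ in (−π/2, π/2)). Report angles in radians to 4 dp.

θ₁ = 0.6106, θ₂ = 1.2213, θ₃ = 0.5234

arm 1 (φ=0.0°): x'=0.0410, y'=-0.0922
  A cos θ + B sin θ = C:  0.0790·cos θ + -0.4153·sin θ = -0.1734
  √(A²+B²)=0.4227;  θ1 = -1.3828+1.9934 ≈ 0.6106
φ2=120.0° → target in arm frame (-0.1003, 0.0106)
  e−x'=0.2203;  (l²−L²−(e−x')²−y'²−z²)/2L = -0.3147
  √(A²+B²)=0.4701;  θ2 = -1.0830+2.3043 ≈ 1.2213
arm 3 (φ=240.0°): x'=0.0593, y'=0.0816
  A cos θ + B sin θ = C:  0.0607·cos θ + -0.4153·sin θ = -0.1551
  θ3 = atan2(B,A) + arccos(C/0.4197) = 0.5234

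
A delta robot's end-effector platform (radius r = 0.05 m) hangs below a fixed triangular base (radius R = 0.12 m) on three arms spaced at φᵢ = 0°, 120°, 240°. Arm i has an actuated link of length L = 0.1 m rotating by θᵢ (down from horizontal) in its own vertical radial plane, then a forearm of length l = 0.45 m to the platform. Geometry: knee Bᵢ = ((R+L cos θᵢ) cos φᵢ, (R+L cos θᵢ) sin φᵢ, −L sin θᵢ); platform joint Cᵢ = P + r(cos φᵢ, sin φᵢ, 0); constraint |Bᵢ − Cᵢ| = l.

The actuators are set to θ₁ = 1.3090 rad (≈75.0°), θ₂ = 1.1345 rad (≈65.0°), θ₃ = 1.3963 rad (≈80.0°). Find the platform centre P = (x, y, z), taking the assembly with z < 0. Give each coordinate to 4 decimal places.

(-0.0068, 0.0338, -0.5334)

S1 = (0.0959·cos0.0°, 0.0959·sin0.0°, -0.0966) = (0.0959, 0.0000, -0.0966)
φ2=120.0°: virtual centre (-0.0561, 0.0972, -0.0906), radius l
arm 3 at φ=240.0°: e+L cos θ3 = 0.0874;  S3 = (-0.0437, -0.0757, -0.0985)
subtract pairs → two planes through P
linear system: -0.3040x+0.1944y = 0.0023−0.0119z; -0.2791x+-0.1513y = -0.0012−-0.0038z
Cramer: x(z) = -0.0011+0.0107z;  y(z) = 0.0100-0.0446z
sphere 1 gives Az²+Bz+C=0 with A=1.0021, B=0.1902, C=-0.1837;  B²−4AC=0.7724;  roots -0.5334, 0.3436;  negative root z = -0.5334
x = -0.0068, y = 0.0338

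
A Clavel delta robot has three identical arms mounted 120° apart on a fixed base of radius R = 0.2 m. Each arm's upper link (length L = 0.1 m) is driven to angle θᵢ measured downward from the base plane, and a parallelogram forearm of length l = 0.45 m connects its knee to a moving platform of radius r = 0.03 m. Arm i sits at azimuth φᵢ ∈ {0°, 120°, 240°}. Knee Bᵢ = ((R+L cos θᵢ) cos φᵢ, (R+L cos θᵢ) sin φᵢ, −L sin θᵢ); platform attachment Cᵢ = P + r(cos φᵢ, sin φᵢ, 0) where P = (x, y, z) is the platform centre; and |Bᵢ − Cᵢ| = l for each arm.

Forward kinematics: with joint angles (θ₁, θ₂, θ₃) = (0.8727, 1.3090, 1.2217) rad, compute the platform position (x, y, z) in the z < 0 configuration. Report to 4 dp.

arm 1 at φ=0.0°: e+L cos θ1 = 0.2343;  O1 = (0.2343, 0.0000, -0.0766)
arm 2 at φ=120.0°: e+L cos θ2 = 0.1959;  O2 = (-0.0979, 0.1696, -0.0966)
arm 3 at φ=240.0°: e+L cos θ3 = 0.2042;  O3 = (-0.1021, -0.1768, -0.0940)
|O₂|²−|O₁|² = -0.0131;  |O₃|²−|O₁|² = -0.0102
linear system: -0.6644x+0.3393y = -0.0131−-0.0400z; -0.6728x+-0.3537y = -0.0102−-0.0347z
Cramer: x(z) = 0.0175-0.0559z;  y(z) = -0.0043+0.0082z
into |P−O₁|² = l²: 1.0032z² + 0.1774z + -0.1496 = 0;  Δ = 0.6318;  z = -0.4846 or 0.3077 → z<0 root = -0.4846
x = 0.0446, y = -0.0083

(0.0446, -0.0083, -0.4846)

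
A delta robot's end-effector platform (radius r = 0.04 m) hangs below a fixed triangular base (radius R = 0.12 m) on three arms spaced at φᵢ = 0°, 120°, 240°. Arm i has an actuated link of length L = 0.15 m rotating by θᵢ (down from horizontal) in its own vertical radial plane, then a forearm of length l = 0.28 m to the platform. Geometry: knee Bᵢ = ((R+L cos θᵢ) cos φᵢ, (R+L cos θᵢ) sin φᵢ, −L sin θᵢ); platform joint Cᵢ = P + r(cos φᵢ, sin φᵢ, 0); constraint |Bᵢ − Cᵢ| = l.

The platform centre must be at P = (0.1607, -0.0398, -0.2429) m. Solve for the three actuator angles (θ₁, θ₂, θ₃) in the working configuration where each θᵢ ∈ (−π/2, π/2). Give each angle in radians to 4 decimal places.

θ₁ = -0.1744, θ₂ = 1.3093, θ₃ = 1.0476

arm 1 (φ=0.0°): x'=0.1607, y'=-0.0398
  A=-0.0807, B=-0.2429, C=(l²−L²−A²−y'²−z²)/(2L)=-0.0373
  √(A²+B²)=0.2560;  θ1 = -1.8916+1.7171 ≈ -0.1744
arm 2 (φ=120.0°): x'=-0.1148, y'=-0.1193
  e−x'=0.1948;  (l²−L²−(e−x')²−y'²−z²)/2L = -0.1843
  √(A²+B²)=0.3114;  θ2 = -0.8948+2.2041 ≈ 1.3093
rotate P by −φ3: (-0.0459, 0.1591, -0.2429)
  A cos θ + B sin θ = C:  0.1259·cos θ + -0.2429·sin θ = -0.1475
  θ3 = atan2(B,A) + arccos(C/0.2736) = 1.0476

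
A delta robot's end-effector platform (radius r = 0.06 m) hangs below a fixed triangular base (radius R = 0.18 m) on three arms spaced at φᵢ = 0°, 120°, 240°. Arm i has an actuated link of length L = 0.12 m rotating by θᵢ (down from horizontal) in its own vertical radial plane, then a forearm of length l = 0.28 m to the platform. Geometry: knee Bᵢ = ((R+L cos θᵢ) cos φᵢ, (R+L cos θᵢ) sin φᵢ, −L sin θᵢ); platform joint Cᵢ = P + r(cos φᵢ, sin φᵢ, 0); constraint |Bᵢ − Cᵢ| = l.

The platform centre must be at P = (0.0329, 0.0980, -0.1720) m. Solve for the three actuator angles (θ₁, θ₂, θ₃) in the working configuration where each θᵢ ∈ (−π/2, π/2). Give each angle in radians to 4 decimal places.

θ₁ = 0.0873, θ₂ = -0.3490, θ₃ = 1.1348

φ1=0.0° → target in arm frame (0.0329, 0.0980)
  A cos θ + B sin θ = C:  0.0871·cos θ + -0.1720·sin θ = 0.0718
  γ=atan2(-0.1720,0.0871)=-1.1020;  ψ=arccos(0.3723)=1.1893;  θ1=γ+ψ≈0.0873
rotate P by −φ2: (0.0684, -0.0775, -0.1720)
  A=0.0516, B=-0.1720, C=(l²−L²−A²−y'²−z²)/(2L)=0.1073
  √(A²+B²)=0.1796;  θ2 = -1.2794+0.9304 ≈ -0.3490
arm 3 (φ=240.0°): x'=-0.1013, y'=-0.0205
  A=0.2213, B=-0.1720, C=(l²−L²−A²−y'²−z²)/(2L)=-0.0624
  √(A²+B²)=0.2803;  θ3 = -0.6607+1.7955 ≈ 1.1348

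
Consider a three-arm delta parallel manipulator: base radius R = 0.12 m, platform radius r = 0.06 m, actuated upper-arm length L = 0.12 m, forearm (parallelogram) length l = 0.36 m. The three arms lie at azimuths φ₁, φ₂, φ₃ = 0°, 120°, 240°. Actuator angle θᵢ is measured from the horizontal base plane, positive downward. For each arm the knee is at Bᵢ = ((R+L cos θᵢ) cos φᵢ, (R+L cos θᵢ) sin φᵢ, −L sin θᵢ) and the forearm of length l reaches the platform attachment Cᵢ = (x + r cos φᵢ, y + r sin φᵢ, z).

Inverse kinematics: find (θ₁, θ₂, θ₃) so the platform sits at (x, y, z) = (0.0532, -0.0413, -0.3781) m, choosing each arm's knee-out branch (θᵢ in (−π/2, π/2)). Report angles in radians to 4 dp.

φ1=0.0° → target in arm frame (0.0532, -0.0413)
  A cos θ + B sin θ = C:  0.0068·cos θ + -0.3781·sin θ = -0.1230
  √(A²+B²)=0.3782;  θ1 = -1.5528+1.9020 ≈ 0.3492
arm 2 (φ=120.0°): x'=-0.0624, y'=-0.0254
  A cos θ + B sin θ = C:  0.1224·cos θ + -0.3781·sin θ = -0.1807
  γ=atan2(-0.3781,0.1224)=-1.2578;  ψ=arccos(-0.4548)=2.0430;  θ2=γ+ψ≈0.7852
φ3=240.0° → target in arm frame (0.0092, 0.0667)
  e−x'=0.0508;  (l²−L²−(e−x')²−y'²−z²)/2L = -0.1450
  √(A²+B²)=0.3815;  θ3 = -1.4372+1.9606 ≈ 0.5235

θ₁ = 0.3492, θ₂ = 0.7852, θ₃ = 0.5235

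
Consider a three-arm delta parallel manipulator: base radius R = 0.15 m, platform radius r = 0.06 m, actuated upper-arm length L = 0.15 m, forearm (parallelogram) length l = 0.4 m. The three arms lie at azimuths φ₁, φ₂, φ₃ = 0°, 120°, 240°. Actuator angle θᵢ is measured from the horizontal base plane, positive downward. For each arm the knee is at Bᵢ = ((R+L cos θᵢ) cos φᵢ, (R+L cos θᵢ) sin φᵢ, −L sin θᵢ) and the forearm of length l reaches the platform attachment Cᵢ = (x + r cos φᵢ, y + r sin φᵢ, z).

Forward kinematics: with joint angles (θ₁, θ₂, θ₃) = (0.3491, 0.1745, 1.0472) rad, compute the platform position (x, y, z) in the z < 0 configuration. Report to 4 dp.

arm 1 at φ=0.0°: (R−r)+L cos θ1 = 0.2310;  O1 = (0.2310, 0.0000, -0.0513)
arm 2 at φ=120.0°: (R−r)+L cos θ2 = 0.2377;  O2 = (-0.1189, 0.2059, -0.0260)
arm 3 at φ=240.0°: (R−r)+L cos θ3 = 0.1650;  O3 = (-0.0825, -0.1429, -0.1299)
|O₂|²−|O₁|² = 0.0012;  |O₃|²−|O₁|² = -0.0119
plane₁₂: -0.6996x+0.4117y+0.0505z = 0.0012
Cramer: x(z) = 0.0099-0.1098z;  y(z) = 0.0198-0.3092z
into |P−O₁|² = l²: 1.1077z² + 0.1389z + -0.1081 = 0;  Δ = 0.4983;  z = -0.3813 or 0.2560 → z<0 root = -0.3813
x = 0.0518, y = 0.1377

(0.0518, 0.1377, -0.3813)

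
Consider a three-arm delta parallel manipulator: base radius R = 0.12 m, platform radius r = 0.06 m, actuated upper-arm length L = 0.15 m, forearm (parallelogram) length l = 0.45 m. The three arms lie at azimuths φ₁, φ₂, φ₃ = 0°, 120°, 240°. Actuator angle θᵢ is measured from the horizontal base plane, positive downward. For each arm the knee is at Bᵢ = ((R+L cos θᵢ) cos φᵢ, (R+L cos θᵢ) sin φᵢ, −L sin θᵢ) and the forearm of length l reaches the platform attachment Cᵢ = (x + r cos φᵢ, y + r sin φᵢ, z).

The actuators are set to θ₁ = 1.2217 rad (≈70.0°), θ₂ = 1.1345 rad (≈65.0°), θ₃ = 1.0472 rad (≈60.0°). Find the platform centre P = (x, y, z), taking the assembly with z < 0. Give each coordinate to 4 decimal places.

S1 = (0.1113·cos0.0°, 0.1113·sin0.0°, -0.1410) = (0.1113, 0.0000, -0.1410)
S2 = (0.1234·cos120.0°, 0.1234·sin120.0°, -0.1359) = (-0.0617, 0.1069, -0.1359)
φ3=240.0°: virtual centre (-0.0675, -0.1169, -0.1299), radius l
|S₂|²−|S₁|² = 0.0014;  |S₃|²−|S₁|² = 0.0028
plane₁₂: -0.3460x+0.2137y+0.0100z = 0.0014
Cramer: x(z) = -0.0060+0.0449z;  y(z) = -0.0030+0.0258z
into |P−S₁|² = l²: 1.0027z² + 0.2712z + -0.1689 = 0;  Δ = 0.7508;  z = -0.5673 or 0.2968 → z<0 root = -0.5673
x = -0.0315, y = -0.0176

(-0.0315, -0.0176, -0.5673)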